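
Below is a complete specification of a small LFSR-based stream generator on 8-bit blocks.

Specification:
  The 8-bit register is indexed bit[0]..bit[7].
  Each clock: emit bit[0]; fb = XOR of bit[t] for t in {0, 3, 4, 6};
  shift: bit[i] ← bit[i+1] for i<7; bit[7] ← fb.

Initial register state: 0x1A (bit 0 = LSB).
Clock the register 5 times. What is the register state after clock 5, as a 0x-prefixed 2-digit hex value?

0xC0

reg_0 = 0x1A
clock 1: out=0, reg = 0x0D
clock 2: out=1, reg = 0x06
clock 3: out=0, reg = 0x03
clock 4: out=1, reg = 0x81
clock 5: out=1, reg = 0xC0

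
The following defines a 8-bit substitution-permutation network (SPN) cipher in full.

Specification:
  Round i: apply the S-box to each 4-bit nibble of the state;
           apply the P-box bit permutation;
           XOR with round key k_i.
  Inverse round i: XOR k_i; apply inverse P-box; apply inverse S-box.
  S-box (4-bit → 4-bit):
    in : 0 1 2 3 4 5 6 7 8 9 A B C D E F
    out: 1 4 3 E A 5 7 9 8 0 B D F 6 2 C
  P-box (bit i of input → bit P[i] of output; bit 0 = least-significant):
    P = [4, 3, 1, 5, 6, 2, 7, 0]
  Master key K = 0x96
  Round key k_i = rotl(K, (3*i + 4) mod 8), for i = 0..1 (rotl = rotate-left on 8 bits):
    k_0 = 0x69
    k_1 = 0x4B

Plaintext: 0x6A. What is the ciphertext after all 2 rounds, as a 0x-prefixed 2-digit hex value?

s_0 = plaintext = 0x6A
s_1 = Round(s_0, k_0) = 0x95
s_2 = Round(s_1, k_1) = 0x59

0x59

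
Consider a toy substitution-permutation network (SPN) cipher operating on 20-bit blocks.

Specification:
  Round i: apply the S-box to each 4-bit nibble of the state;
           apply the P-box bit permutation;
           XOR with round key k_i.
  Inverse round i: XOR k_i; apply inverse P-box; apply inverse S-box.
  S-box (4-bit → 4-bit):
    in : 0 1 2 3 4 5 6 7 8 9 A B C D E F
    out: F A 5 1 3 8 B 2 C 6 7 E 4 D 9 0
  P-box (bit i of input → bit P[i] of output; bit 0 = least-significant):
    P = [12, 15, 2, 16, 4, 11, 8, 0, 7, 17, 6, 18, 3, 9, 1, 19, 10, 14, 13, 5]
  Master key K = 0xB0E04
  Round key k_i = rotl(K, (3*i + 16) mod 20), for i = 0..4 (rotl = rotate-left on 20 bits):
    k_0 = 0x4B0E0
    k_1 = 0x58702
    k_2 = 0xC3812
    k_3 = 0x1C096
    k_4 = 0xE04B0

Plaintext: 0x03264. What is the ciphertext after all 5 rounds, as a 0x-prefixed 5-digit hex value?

s_0 = plaintext = 0x03264
s_1 = Round(s_0, k_0) = 0x44C19
s_2 = Round(s_1, k_1) = 0x5494F
s_3 = Round(s_2, k_2) = 0xE326A
s_4 = Round(s_3, k_3) = 0x15C6B
s_5 = Round(s_4, k_4) = 0x7CCC5

0x7CCC5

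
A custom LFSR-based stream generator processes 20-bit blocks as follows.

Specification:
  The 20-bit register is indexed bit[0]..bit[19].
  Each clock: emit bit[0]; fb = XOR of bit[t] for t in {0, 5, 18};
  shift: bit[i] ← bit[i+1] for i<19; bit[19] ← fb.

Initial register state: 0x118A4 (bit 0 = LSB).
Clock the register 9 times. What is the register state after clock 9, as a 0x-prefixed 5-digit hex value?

0x5A88C

reg_0 = 0x118A4
clock 1: out=0, reg = 0x88C52
clock 2: out=0, reg = 0x44629
clock 3: out=1, reg = 0xA2314
clock 4: out=0, reg = 0x5118A
clock 5: out=0, reg = 0xA88C5
clock 6: out=1, reg = 0xD4462
clock 7: out=0, reg = 0x6A231
clock 8: out=1, reg = 0xB5118
clock 9: out=0, reg = 0x5A88C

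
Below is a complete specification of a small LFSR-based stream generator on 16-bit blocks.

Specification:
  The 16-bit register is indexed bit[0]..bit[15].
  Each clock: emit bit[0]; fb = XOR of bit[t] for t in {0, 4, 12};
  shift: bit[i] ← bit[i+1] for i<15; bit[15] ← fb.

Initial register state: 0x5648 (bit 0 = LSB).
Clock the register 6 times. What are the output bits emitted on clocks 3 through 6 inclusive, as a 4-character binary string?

0100

reg_0 = 0x5648
clock 1: out=0, reg = 0xAB24
clock 2: out=0, reg = 0x5592
clock 3: out=0, reg = 0x2AC9
clock 4: out=1, reg = 0x9564
clock 5: out=0, reg = 0xCAB2
clock 6: out=0, reg = 0xE559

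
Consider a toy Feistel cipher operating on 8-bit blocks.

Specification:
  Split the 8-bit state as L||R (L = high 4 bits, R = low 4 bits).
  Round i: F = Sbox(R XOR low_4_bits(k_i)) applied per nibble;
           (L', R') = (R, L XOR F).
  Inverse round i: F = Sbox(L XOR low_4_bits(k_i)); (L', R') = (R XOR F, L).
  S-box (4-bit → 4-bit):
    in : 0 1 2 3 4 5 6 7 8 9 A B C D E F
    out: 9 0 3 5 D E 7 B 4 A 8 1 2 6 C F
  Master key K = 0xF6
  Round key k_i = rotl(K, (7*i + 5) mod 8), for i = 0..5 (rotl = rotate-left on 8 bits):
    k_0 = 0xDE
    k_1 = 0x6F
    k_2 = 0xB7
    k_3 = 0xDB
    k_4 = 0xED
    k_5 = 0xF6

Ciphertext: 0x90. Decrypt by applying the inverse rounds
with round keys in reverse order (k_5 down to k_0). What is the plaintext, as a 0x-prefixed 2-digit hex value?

s_0 = ciphertext = 0x90
s_1 = InvRound(s_0, k_5) = 0xF9
s_2 = InvRound(s_1, k_4) = 0xAF
s_3 = InvRound(s_2, k_3) = 0xFA
s_4 = InvRound(s_3, k_2) = 0xEF
s_5 = InvRound(s_4, k_1) = 0xFE
s_6 = InvRound(s_5, k_0) = 0xEF

0xEF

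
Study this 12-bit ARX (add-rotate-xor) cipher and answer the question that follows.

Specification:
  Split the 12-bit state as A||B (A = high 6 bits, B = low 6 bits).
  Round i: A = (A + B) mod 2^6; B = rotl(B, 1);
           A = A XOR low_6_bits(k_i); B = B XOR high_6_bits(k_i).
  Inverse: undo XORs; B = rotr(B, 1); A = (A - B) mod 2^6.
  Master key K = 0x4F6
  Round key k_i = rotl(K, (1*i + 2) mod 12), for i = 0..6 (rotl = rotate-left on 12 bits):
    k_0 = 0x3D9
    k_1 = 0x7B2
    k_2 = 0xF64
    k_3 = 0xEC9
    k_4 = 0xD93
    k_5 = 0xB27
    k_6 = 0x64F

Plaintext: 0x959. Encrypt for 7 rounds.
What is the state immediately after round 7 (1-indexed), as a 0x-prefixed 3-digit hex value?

0xEE9

s_0 = plaintext = 0x959
s_1 = Round(s_0, k_0) = 0x9FD
s_2 = Round(s_1, k_1) = 0x5A5
s_3 = Round(s_2, k_2) = 0x7F6
s_4 = Round(s_3, k_3) = 0x716
s_5 = Round(s_4, k_4) = 0x85A
s_6 = Round(s_5, k_5) = 0x718
s_7 = Round(s_6, k_6) = 0xEE9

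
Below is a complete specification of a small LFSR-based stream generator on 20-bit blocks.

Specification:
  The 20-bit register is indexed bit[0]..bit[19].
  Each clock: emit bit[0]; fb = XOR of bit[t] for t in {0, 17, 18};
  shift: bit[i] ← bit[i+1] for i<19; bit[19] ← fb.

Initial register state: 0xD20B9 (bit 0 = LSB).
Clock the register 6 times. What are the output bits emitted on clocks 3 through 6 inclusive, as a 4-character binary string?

0111

reg_0 = 0xD20B9
clock 1: out=1, reg = 0x6905C
clock 2: out=0, reg = 0x3482E
clock 3: out=0, reg = 0x9A417
clock 4: out=1, reg = 0xCD20B
clock 5: out=1, reg = 0x66905
clock 6: out=1, reg = 0xB3482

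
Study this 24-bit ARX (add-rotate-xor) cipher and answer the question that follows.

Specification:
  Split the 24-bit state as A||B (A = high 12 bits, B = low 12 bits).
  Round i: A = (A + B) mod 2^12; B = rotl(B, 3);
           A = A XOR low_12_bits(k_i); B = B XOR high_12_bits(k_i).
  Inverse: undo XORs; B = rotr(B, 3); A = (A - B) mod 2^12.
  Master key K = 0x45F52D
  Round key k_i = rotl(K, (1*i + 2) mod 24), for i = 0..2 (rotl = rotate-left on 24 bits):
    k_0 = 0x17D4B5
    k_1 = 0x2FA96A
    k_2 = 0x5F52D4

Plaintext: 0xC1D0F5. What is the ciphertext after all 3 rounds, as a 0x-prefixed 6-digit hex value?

0xFB377F

s_0 = plaintext = 0xC1D0F5
s_1 = Round(s_0, k_0) = 0x9A76D5
s_2 = Round(s_1, k_1) = 0x916451
s_3 = Round(s_2, k_2) = 0xFB377F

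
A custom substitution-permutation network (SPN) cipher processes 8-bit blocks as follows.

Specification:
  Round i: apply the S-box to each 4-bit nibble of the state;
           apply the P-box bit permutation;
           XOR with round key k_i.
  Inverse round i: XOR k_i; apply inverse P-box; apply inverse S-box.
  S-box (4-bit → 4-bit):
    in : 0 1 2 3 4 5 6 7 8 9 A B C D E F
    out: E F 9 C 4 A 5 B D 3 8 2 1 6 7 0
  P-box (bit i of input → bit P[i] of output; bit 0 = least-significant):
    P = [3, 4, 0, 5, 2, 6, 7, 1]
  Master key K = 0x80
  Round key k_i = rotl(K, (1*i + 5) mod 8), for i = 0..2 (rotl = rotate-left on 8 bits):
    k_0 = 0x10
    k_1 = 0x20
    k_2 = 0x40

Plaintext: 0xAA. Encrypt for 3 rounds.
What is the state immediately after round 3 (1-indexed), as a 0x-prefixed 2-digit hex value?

0xE6

s_0 = plaintext = 0xAA
s_1 = Round(s_0, k_0) = 0x32
s_2 = Round(s_1, k_1) = 0x8A
s_3 = Round(s_2, k_2) = 0xE6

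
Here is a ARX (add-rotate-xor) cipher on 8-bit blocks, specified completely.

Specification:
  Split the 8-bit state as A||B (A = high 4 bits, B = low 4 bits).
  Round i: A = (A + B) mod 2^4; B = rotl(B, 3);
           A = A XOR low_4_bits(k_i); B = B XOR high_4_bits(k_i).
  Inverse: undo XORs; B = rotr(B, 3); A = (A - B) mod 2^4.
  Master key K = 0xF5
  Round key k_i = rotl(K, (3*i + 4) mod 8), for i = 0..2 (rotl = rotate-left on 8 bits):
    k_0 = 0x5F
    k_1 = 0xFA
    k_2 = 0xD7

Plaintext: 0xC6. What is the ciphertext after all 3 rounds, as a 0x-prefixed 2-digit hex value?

0x2B

s_0 = plaintext = 0xC6
s_1 = Round(s_0, k_0) = 0xD6
s_2 = Round(s_1, k_1) = 0x9C
s_3 = Round(s_2, k_2) = 0x2B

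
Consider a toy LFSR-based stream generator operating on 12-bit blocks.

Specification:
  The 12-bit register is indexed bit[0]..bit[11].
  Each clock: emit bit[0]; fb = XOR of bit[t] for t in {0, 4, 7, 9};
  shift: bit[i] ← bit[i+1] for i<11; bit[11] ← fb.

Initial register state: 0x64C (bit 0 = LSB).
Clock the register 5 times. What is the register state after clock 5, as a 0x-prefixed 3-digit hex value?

reg_0 = 0x64C
clock 1: out=0, reg = 0xB26
clock 2: out=0, reg = 0xD93
clock 3: out=1, reg = 0xEC9
clock 4: out=1, reg = 0xF64
clock 5: out=0, reg = 0xFB2

0xFB2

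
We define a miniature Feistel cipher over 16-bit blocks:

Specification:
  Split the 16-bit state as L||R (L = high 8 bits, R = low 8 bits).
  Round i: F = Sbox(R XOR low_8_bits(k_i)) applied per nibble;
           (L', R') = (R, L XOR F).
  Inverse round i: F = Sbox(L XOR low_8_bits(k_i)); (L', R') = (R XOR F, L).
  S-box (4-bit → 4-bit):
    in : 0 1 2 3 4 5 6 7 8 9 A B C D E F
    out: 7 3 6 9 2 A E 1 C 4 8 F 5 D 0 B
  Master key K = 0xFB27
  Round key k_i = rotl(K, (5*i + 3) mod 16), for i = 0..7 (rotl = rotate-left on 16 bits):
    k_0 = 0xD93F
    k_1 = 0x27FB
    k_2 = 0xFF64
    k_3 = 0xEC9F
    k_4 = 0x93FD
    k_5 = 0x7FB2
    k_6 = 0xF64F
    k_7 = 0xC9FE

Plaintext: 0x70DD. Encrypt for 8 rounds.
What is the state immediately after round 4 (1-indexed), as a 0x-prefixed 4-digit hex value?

0x64AF

s_0 = plaintext = 0x70DD
s_1 = Round(s_0, k_0) = 0xDD76
s_2 = Round(s_1, k_1) = 0x7610
s_3 = Round(s_2, k_2) = 0x1064
s_4 = Round(s_3, k_3) = 0x64AF
s_5 = Round(s_4, k_4) = 0xAFC2
s_6 = Round(s_5, k_5) = 0xC2B8
s_7 = Round(s_6, k_6) = 0xB873
s_8 = Round(s_7, k_7) = 0x7375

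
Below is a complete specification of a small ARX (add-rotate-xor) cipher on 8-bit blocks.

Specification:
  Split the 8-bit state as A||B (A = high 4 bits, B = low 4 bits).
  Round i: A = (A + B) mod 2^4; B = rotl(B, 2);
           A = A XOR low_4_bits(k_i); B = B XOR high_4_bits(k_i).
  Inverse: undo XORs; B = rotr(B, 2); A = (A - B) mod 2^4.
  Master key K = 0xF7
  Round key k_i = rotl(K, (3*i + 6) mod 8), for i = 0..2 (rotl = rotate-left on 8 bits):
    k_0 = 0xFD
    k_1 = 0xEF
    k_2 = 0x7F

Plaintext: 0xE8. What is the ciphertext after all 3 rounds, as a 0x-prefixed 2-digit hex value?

s_0 = plaintext = 0xE8
s_1 = Round(s_0, k_0) = 0xBD
s_2 = Round(s_1, k_1) = 0x79
s_3 = Round(s_2, k_2) = 0xF1

0xF1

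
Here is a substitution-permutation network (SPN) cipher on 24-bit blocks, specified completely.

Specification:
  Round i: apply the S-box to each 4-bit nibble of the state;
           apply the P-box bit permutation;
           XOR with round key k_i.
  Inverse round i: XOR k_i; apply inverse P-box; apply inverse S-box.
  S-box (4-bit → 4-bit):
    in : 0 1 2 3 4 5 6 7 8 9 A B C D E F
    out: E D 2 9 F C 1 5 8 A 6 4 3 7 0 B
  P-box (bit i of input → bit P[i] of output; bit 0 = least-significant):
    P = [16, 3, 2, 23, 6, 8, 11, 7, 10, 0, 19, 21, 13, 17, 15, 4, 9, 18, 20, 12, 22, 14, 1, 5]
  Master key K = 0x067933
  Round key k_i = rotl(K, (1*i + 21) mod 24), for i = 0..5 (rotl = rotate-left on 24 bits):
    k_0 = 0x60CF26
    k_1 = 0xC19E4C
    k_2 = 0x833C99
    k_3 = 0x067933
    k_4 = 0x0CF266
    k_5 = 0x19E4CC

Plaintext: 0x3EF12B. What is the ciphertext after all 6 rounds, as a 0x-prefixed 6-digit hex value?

0x7F2E4E

s_0 = plaintext = 0x3EF12B
s_1 = Round(s_0, k_0) = 0x0AEA12
s_2 = Round(s_1, k_1) = 0xDDD6A7
s_3 = Round(s_2, k_2) = 0xD4D39F
s_4 = Round(s_3, k_3) = 0xF18EB9
s_5 = Round(s_4, k_4) = 0xDCA85E
s_6 = Round(s_5, k_5) = 0x7F2E4E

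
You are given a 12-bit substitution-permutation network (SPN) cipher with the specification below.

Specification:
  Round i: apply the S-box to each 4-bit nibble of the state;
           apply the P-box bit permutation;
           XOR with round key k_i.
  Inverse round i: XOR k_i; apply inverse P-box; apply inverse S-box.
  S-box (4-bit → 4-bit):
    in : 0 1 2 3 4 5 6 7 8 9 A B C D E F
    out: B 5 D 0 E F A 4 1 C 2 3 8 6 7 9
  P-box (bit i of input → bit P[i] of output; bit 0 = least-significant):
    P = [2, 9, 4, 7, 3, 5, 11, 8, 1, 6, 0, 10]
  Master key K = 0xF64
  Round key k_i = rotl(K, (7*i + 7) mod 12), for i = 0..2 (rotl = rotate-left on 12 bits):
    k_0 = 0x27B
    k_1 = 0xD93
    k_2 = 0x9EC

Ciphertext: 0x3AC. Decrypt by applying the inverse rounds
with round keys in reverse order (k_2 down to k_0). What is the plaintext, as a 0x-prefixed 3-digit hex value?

s_0 = ciphertext = 0x3AC
s_1 = InvRound(s_0, k_2) = 0xA7A
s_2 = InvRound(s_1, k_1) = 0x406
s_3 = InvRound(s_2, k_0) = 0x4BE

0x4BE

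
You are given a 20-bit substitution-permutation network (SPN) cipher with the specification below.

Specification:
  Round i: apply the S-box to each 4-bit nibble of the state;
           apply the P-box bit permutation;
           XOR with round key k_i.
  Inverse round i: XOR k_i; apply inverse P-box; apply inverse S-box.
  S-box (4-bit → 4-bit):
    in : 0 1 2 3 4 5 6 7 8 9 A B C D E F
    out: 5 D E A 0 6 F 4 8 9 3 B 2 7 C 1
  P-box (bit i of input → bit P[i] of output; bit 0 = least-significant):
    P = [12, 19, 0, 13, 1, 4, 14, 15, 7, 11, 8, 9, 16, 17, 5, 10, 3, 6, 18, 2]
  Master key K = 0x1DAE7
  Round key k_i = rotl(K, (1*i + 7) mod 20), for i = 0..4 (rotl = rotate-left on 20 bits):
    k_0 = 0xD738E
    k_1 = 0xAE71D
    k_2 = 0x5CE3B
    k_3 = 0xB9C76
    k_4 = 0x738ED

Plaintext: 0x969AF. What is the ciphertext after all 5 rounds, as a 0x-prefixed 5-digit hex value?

0x826BD

s_0 = plaintext = 0x969AF
s_1 = Round(s_0, k_0) = 0xE6530
s_2 = Round(s_1, k_1) = 0xD7A28
s_3 = Round(s_2, k_2) = 0x126C3
s_4 = Round(s_3, k_3) = 0x5B3CA
s_5 = Round(s_4, k_4) = 0x826BD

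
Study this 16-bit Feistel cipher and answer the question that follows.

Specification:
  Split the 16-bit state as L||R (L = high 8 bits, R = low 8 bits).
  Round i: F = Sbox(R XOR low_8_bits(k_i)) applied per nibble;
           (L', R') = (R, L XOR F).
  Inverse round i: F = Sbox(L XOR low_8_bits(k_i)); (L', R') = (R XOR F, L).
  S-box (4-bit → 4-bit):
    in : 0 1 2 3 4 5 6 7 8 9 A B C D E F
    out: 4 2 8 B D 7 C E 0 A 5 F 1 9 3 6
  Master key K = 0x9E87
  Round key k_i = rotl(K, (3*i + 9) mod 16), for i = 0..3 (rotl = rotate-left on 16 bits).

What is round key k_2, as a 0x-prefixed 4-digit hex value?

K = 0x9E87
k_0 = rotl(K, (3*0+9) mod 16) = rotl(K, 9) = 0x0F3D
k_1 = rotl(K, (3*1+9) mod 16) = rotl(K, 12) = 0x79E8
k_2 = rotl(K, (3*2+9) mod 16) = rotl(K, 15) = 0xCF43

0xCF43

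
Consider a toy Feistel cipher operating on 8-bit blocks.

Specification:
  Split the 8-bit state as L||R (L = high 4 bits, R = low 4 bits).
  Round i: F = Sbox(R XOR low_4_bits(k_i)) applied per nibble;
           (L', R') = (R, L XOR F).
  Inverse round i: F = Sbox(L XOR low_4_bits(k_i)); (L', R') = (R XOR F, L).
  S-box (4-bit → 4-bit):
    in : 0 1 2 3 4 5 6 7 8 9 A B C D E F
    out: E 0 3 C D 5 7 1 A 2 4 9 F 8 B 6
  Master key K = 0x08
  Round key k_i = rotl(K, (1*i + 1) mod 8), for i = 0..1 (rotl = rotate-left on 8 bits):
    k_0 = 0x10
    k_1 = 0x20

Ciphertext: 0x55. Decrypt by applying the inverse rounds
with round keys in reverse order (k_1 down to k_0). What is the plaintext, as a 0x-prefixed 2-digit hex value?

0xB0

s_0 = ciphertext = 0x55
s_1 = InvRound(s_0, k_1) = 0x05
s_2 = InvRound(s_1, k_0) = 0xB0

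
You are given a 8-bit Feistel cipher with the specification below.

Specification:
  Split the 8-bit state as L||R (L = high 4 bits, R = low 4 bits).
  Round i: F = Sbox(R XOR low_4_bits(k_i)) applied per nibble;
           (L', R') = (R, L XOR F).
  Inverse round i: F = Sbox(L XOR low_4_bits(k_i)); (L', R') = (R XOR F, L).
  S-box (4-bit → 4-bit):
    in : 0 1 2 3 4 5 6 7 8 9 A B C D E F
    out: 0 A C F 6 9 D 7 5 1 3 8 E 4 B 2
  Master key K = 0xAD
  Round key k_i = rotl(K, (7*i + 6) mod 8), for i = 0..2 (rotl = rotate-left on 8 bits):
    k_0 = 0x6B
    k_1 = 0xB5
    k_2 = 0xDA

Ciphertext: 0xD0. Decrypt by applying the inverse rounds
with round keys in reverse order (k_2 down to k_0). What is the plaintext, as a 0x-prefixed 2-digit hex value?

s_0 = ciphertext = 0xD0
s_1 = InvRound(s_0, k_2) = 0x7D
s_2 = InvRound(s_1, k_1) = 0x17
s_3 = InvRound(s_2, k_0) = 0x41

0x41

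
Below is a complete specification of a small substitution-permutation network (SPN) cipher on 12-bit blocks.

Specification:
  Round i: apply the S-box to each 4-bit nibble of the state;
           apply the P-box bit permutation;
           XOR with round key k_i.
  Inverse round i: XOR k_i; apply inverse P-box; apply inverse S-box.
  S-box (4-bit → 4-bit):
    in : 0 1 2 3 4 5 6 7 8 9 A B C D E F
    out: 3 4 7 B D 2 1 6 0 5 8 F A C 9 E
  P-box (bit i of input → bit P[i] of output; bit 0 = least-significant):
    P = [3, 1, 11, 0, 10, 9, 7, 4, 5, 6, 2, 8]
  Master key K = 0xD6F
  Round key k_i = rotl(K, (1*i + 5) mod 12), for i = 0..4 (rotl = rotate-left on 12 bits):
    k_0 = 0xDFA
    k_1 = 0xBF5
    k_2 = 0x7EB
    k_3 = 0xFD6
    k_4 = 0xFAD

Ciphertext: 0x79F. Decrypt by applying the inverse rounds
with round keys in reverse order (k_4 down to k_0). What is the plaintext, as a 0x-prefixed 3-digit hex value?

s_0 = ciphertext = 0x79F
s_1 = InvRound(s_0, k_4) = 0x6A7
s_2 = InvRound(s_1, k_3) = 0x3AD
s_3 = InvRound(s_2, k_2) = 0x765
s_4 = InvRound(s_3, k_1) = 0x841
s_5 = InvRound(s_4, k_0) = 0xE43

0xE43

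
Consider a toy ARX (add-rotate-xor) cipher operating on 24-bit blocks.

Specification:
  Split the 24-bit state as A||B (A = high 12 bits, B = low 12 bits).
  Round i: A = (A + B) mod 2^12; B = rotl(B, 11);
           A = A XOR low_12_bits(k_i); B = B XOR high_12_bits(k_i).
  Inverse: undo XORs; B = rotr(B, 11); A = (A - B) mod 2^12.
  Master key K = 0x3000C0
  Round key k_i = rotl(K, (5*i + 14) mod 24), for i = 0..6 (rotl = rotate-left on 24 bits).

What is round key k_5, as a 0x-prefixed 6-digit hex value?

0x601800

K = 0x3000C0
k_0 = rotl(K, (5*0+14) mod 24) = rotl(K, 14) = 0x300C00
k_1 = rotl(K, (5*1+14) mod 24) = rotl(K, 19) = 0x018006
k_2 = rotl(K, (5*2+14) mod 24) = rotl(K, 0) = 0x3000C0
k_3 = rotl(K, (5*3+14) mod 24) = rotl(K, 5) = 0x001806
k_4 = rotl(K, (5*4+14) mod 24) = rotl(K, 10) = 0x0300C0
k_5 = rotl(K, (5*5+14) mod 24) = rotl(K, 15) = 0x601800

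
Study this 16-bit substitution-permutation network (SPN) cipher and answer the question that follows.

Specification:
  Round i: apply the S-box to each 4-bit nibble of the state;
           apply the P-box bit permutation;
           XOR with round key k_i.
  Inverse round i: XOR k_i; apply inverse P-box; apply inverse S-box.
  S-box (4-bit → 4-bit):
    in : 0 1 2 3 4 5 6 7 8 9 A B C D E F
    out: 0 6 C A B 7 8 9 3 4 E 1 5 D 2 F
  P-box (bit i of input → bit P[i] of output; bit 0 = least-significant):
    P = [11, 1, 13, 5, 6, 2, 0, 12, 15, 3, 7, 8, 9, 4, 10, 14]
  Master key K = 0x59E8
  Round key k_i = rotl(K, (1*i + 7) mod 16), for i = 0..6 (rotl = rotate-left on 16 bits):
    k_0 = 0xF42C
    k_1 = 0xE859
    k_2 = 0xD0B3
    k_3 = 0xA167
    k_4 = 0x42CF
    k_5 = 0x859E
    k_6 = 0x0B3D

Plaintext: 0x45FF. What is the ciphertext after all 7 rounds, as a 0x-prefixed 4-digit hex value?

s_0 = plaintext = 0x45FF
s_1 = Round(s_0, k_0) = 0x0ED3
s_2 = Round(s_1, k_1) = 0xF832
s_3 = Round(s_2, k_2) = 0x268F
s_4 = Round(s_3, k_3) = 0xCC01
s_5 = Round(s_4, k_4) = 0xE44D
s_6 = Round(s_5, k_5) = 0x3CE2
s_7 = Round(s_6, k_6) = 0xEB89

0xEB89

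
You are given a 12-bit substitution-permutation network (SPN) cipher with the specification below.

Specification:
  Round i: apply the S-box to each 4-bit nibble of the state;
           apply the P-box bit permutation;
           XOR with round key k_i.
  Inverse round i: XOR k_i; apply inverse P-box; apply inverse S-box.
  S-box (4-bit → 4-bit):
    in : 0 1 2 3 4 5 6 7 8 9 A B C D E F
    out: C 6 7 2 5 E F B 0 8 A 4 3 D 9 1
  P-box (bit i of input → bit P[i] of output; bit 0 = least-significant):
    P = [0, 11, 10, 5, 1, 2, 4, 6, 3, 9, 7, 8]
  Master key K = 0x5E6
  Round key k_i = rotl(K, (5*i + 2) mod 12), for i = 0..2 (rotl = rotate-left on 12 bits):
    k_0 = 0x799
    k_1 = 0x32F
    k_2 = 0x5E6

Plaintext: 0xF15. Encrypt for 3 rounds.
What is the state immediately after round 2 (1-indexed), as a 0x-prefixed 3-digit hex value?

s_0 = plaintext = 0xF15
s_1 = Round(s_0, k_0) = 0xBA5
s_2 = Round(s_1, k_1) = 0xFCB
s_3 = Round(s_2, k_2) = 0x1E8

0xFCB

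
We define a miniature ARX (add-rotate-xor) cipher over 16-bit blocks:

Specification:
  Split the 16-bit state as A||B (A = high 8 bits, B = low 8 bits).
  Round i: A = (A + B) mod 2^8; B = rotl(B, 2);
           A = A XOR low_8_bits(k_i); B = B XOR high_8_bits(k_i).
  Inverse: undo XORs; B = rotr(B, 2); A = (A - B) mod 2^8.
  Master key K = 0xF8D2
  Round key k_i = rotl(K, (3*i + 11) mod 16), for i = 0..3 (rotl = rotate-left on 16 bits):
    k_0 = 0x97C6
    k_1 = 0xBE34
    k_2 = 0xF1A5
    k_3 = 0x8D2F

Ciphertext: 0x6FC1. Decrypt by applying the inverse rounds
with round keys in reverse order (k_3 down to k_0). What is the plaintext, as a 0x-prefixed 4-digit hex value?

s_0 = ciphertext = 0x6FC1
s_1 = InvRound(s_0, k_3) = 0x2D13
s_2 = InvRound(s_1, k_2) = 0xD0B8
s_3 = InvRound(s_2, k_1) = 0x6381
s_4 = InvRound(s_3, k_0) = 0x2085

0x2085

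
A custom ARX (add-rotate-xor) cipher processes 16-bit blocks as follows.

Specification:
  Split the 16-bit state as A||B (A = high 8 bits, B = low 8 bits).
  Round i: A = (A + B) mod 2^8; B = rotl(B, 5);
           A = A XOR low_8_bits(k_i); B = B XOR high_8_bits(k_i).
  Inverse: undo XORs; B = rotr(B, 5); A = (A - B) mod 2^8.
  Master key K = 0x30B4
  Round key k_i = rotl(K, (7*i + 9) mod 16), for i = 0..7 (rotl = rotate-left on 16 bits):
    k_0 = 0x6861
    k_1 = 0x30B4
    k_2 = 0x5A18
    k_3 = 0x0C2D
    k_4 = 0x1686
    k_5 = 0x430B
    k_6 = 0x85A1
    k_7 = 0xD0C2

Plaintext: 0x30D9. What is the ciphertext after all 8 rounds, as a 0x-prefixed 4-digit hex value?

0x6384

s_0 = plaintext = 0x30D9
s_1 = Round(s_0, k_0) = 0x6853
s_2 = Round(s_1, k_1) = 0x0F5A
s_3 = Round(s_2, k_2) = 0x7111
s_4 = Round(s_3, k_3) = 0xAF2E
s_5 = Round(s_4, k_4) = 0x5BD3
s_6 = Round(s_5, k_5) = 0x2539
s_7 = Round(s_6, k_6) = 0xFFA2
s_8 = Round(s_7, k_7) = 0x6384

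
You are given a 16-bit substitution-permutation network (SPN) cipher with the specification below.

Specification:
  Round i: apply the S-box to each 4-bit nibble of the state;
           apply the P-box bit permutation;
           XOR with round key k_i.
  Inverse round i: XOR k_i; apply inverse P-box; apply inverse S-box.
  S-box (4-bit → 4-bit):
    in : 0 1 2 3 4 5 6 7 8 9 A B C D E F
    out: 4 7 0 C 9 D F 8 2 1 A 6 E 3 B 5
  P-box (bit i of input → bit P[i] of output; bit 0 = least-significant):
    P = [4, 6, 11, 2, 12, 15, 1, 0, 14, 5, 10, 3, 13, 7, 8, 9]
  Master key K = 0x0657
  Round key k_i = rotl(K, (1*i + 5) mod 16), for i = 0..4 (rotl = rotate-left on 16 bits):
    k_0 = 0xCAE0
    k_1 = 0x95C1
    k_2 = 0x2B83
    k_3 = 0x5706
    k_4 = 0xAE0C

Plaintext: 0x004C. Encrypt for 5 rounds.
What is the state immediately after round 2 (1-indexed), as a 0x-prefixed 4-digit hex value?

0x3D5C

s_0 = plaintext = 0x004C
s_1 = Round(s_0, k_0) = 0xD7A5
s_2 = Round(s_1, k_1) = 0x3D5C
s_3 = Round(s_2, k_2) = 0x70E4
s_4 = Round(s_3, k_3) = 0xC113
s_5 = Round(s_4, k_4) = 0x71AA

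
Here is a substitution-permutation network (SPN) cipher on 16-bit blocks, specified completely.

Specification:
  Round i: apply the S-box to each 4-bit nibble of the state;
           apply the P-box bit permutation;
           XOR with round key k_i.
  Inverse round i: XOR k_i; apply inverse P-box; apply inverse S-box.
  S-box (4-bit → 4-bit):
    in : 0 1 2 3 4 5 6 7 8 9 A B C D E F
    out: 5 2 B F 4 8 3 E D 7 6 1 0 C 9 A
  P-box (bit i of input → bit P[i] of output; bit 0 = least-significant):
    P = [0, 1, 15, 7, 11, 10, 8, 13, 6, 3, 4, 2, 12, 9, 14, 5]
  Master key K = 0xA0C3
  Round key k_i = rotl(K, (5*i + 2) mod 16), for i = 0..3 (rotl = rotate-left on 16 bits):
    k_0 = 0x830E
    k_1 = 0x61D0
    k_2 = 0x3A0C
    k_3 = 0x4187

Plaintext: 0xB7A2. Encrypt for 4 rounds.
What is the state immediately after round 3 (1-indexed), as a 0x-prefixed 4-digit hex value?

s_0 = plaintext = 0xB7A2
s_1 = Round(s_0, k_0) = 0x9691
s_2 = Round(s_1, k_1) = 0x3E9A
s_3 = Round(s_2, k_2) = 0xE56A
s_4 = Round(s_3, k_3) = 0xDDA1

0xE56A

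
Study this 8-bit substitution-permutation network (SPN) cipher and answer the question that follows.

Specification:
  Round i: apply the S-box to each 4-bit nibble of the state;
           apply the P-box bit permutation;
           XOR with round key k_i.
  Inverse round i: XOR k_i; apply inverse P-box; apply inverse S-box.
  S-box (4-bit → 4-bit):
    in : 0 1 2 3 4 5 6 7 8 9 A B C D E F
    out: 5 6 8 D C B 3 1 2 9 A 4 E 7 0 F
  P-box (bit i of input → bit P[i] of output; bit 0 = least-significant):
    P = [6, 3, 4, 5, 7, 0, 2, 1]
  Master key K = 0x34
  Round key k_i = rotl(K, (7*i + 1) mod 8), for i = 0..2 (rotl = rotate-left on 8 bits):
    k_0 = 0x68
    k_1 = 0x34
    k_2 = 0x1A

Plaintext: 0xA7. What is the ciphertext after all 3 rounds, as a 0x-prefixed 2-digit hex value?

s_0 = plaintext = 0xA7
s_1 = Round(s_0, k_0) = 0x2B
s_2 = Round(s_1, k_1) = 0x26
s_3 = Round(s_2, k_2) = 0x50

0x50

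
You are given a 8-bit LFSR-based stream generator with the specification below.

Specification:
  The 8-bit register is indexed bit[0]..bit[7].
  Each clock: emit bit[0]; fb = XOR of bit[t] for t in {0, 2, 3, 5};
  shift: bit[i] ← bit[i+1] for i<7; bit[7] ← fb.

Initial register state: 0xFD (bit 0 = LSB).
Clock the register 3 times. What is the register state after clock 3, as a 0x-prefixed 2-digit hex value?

reg_0 = 0xFD
clock 1: out=1, reg = 0x7E
clock 2: out=0, reg = 0xBF
clock 3: out=1, reg = 0x5F

0x5F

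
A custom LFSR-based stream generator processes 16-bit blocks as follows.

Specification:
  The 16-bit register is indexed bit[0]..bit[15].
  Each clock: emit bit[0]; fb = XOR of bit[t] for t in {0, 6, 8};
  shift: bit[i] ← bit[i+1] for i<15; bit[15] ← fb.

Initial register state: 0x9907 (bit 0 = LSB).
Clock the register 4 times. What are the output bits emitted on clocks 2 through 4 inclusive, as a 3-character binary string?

110

reg_0 = 0x9907
clock 1: out=1, reg = 0x4C83
clock 2: out=1, reg = 0xA641
clock 3: out=1, reg = 0x5320
clock 4: out=0, reg = 0xA990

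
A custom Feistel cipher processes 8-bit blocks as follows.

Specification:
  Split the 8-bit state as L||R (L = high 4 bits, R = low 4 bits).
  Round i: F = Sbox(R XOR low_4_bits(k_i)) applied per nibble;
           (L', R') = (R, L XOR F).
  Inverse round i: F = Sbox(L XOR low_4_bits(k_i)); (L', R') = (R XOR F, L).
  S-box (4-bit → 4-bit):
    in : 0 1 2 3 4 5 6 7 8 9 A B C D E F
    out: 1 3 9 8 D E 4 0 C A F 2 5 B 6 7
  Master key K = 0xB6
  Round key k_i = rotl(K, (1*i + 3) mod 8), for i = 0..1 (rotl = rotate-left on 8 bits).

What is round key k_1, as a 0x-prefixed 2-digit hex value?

K = 0xB6
k_0 = rotl(K, (1*0+3) mod 8) = rotl(K, 3) = 0xB5
k_1 = rotl(K, (1*1+3) mod 8) = rotl(K, 4) = 0x6B

0x6B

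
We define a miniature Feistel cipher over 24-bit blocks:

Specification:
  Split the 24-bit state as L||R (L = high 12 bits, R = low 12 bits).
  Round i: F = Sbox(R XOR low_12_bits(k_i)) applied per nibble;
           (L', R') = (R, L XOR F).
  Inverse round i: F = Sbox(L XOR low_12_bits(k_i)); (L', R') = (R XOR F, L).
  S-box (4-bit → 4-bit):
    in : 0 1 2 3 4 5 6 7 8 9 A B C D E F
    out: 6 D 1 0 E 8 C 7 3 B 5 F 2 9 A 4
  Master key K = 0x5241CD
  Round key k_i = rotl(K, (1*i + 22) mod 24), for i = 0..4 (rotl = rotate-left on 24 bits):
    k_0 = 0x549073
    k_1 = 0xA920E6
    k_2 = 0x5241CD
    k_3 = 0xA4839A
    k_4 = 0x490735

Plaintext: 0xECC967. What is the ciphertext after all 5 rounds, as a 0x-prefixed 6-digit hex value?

s_0 = plaintext = 0xECC967
s_1 = Round(s_0, k_0) = 0x967512
s_2 = Round(s_1, k_1) = 0x512129
s_3 = Round(s_2, k_2) = 0x1293BC
s_4 = Round(s_3, k_3) = 0x3BC735
s_5 = Round(s_4, k_4) = 0x7355DA

0x7355DA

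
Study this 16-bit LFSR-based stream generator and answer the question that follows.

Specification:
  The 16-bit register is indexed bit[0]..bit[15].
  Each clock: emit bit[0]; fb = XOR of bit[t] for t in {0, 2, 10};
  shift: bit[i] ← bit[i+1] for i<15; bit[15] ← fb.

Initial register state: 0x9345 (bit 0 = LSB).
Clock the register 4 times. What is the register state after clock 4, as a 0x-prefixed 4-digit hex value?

0x0934

reg_0 = 0x9345
clock 1: out=1, reg = 0x49A2
clock 2: out=0, reg = 0x24D1
clock 3: out=1, reg = 0x1268
clock 4: out=0, reg = 0x0934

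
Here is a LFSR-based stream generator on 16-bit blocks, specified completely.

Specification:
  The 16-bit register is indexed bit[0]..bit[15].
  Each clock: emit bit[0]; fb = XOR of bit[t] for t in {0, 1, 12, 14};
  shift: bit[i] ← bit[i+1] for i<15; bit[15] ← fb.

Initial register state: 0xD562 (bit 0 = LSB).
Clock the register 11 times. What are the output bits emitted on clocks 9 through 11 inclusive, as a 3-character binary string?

101

reg_0 = 0xD562
clock 1: out=0, reg = 0xEAB1
clock 2: out=1, reg = 0x7558
clock 3: out=0, reg = 0x3AAC
clock 4: out=0, reg = 0x9D56
clock 5: out=0, reg = 0x4EAB
clock 6: out=1, reg = 0xA755
clock 7: out=1, reg = 0xD3AA
clock 8: out=0, reg = 0xE9D5
clock 9: out=1, reg = 0x74EA
clock 10: out=0, reg = 0xBA75
clock 11: out=1, reg = 0x5D3A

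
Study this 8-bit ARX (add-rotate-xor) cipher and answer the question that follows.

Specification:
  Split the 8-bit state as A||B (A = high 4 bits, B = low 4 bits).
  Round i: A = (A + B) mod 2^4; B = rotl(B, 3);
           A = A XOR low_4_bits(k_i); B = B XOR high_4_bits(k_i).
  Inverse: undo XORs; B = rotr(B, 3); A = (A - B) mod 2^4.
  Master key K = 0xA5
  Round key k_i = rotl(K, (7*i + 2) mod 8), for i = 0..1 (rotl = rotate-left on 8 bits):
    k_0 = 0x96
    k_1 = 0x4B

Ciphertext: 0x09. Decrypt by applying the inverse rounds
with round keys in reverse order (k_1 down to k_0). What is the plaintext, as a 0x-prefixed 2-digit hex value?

s_0 = ciphertext = 0x09
s_1 = InvRound(s_0, k_1) = 0x0B
s_2 = InvRound(s_1, k_0) = 0x24

0x24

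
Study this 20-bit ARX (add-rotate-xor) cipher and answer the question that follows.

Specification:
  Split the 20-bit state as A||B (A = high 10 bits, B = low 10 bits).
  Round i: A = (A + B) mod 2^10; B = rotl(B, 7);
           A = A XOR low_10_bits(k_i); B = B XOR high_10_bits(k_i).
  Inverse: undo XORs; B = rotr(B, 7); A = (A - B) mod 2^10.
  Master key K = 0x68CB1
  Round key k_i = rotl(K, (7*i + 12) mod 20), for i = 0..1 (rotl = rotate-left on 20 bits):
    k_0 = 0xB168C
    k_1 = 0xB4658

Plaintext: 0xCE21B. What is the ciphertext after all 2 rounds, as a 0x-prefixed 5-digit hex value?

s_0 = plaintext = 0xCE21B
s_1 = Round(s_0, k_0) = 0xF7F06
s_2 = Round(s_1, k_1) = 0x2F5B1

0x2F5B1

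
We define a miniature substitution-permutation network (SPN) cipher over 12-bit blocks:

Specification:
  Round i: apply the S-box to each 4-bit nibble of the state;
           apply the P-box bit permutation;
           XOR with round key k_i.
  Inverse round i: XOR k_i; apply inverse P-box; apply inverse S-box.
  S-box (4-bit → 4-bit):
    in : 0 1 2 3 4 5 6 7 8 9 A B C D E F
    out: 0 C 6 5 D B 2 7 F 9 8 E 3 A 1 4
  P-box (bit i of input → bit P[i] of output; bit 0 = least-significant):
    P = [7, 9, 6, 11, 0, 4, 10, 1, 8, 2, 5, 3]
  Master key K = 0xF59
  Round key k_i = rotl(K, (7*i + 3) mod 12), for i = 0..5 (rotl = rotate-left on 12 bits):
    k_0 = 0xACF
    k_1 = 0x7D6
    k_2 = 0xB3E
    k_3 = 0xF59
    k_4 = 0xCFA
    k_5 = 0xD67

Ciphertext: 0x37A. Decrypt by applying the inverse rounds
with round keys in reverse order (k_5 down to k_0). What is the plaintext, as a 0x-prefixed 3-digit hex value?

s_0 = ciphertext = 0x37A
s_1 = InvRound(s_0, k_5) = 0xD7D
s_2 = InvRound(s_1, k_4) = 0xC9E
s_3 = InvRound(s_2, k_3) = 0xC97
s_4 = InvRound(s_3, k_2) = 0x43C
s_5 = InvRound(s_4, k_1) = 0x4A7
s_6 = InvRound(s_5, k_0) = 0x1FB

0x1FB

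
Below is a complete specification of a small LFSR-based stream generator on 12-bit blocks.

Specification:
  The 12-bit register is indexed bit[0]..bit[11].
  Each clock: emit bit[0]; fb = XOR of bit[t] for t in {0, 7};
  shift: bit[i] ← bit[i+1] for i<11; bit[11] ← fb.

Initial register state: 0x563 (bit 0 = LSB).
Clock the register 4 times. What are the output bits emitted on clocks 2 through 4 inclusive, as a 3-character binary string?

reg_0 = 0x563
clock 1: out=1, reg = 0xAB1
clock 2: out=1, reg = 0x558
clock 3: out=0, reg = 0x2AC
clock 4: out=0, reg = 0x956

100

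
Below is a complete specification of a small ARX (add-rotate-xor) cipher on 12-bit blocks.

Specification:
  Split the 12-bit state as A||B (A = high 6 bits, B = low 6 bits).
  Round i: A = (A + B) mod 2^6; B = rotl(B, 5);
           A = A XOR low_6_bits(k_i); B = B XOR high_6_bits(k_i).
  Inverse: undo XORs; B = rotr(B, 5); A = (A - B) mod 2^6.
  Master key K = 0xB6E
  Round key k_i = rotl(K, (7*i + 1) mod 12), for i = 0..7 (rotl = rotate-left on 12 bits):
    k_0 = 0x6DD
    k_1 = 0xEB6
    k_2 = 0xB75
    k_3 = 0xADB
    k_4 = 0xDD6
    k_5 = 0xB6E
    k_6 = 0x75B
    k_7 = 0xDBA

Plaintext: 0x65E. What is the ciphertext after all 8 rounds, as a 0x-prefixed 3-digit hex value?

0xCB8

s_0 = plaintext = 0x65E
s_1 = Round(s_0, k_0) = 0xA94
s_2 = Round(s_1, k_1) = 0x230
s_3 = Round(s_2, k_2) = 0x375
s_4 = Round(s_3, k_3) = 0x651
s_5 = Round(s_4, k_4) = 0xF1F
s_6 = Round(s_5, k_5) = 0xD42
s_7 = Round(s_6, k_6) = 0xB1C
s_8 = Round(s_7, k_7) = 0xCB8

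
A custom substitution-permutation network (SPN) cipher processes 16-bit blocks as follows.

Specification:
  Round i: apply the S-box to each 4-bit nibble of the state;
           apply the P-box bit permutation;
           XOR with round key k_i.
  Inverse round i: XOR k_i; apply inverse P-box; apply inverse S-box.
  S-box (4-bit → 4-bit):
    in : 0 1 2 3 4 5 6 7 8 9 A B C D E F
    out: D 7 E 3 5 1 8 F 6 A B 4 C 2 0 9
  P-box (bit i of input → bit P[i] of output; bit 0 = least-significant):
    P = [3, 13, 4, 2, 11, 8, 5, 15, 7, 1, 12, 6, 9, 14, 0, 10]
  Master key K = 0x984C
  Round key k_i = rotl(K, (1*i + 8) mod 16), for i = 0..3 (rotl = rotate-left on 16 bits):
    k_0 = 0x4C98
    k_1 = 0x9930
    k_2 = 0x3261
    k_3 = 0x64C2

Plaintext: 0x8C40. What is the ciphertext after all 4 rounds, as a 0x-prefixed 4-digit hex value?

s_0 = plaintext = 0x8C40
s_1 = Round(s_0, k_0) = 0x14E5
s_2 = Round(s_1, k_1) = 0xCBB9
s_3 = Round(s_2, k_2) = 0x0644
s_4 = Round(s_3, k_3) = 0x6ABB

0x6ABB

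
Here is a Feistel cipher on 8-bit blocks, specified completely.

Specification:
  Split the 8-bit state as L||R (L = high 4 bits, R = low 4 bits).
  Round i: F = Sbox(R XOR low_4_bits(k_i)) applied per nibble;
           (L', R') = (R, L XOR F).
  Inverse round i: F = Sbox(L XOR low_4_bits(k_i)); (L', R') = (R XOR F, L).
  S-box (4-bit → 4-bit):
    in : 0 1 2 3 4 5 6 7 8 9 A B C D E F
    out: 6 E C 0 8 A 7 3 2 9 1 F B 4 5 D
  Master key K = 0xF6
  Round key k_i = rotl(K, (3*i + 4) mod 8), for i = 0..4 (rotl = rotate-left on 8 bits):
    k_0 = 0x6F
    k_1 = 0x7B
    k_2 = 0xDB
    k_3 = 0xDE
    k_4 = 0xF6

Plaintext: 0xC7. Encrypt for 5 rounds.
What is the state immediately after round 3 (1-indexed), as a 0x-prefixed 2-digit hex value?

s_0 = plaintext = 0xC7
s_1 = Round(s_0, k_0) = 0x7E
s_2 = Round(s_1, k_1) = 0xED
s_3 = Round(s_2, k_2) = 0xD9
s_4 = Round(s_3, k_3) = 0x9E
s_5 = Round(s_4, k_4) = 0xEB

0xD9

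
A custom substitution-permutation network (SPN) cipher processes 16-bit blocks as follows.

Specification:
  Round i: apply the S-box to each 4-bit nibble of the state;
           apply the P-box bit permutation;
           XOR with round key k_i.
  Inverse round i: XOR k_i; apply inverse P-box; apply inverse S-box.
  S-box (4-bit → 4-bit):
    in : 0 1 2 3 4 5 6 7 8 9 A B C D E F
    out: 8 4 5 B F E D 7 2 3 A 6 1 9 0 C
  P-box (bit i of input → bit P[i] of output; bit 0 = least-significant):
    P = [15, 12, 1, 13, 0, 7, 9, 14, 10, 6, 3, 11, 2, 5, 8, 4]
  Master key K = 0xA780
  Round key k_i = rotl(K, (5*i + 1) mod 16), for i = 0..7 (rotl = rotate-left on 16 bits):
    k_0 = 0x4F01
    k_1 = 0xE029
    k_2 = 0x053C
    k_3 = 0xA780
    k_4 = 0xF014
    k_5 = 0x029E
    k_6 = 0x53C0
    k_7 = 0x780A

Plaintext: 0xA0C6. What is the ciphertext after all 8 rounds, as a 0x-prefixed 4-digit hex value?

s_0 = plaintext = 0xA0C6
s_1 = Round(s_0, k_0) = 0xE732
s_2 = Round(s_1, k_1) = 0x24E2
s_3 = Round(s_2, k_2) = 0x8872
s_4 = Round(s_3, k_3) = 0x2563
s_5 = Round(s_4, k_4) = 0x0B59
s_6 = Round(s_5, k_5) = 0xD046
s_7 = Round(s_6, k_6) = 0xB957
s_8 = Round(s_7, k_7) = 0xAFE8

0xAFE8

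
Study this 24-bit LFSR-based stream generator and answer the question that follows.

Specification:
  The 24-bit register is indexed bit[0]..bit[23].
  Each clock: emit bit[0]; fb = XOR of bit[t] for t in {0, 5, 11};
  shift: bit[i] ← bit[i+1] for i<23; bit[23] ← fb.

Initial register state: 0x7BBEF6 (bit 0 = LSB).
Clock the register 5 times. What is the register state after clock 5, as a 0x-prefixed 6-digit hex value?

reg_0 = 0x7BBEF6
clock 1: out=0, reg = 0x3DDF7B
clock 2: out=1, reg = 0x9EEFBD
clock 3: out=1, reg = 0xCF77DE
clock 4: out=0, reg = 0x67BBEF
clock 5: out=1, reg = 0xB3DDF7

0xB3DDF7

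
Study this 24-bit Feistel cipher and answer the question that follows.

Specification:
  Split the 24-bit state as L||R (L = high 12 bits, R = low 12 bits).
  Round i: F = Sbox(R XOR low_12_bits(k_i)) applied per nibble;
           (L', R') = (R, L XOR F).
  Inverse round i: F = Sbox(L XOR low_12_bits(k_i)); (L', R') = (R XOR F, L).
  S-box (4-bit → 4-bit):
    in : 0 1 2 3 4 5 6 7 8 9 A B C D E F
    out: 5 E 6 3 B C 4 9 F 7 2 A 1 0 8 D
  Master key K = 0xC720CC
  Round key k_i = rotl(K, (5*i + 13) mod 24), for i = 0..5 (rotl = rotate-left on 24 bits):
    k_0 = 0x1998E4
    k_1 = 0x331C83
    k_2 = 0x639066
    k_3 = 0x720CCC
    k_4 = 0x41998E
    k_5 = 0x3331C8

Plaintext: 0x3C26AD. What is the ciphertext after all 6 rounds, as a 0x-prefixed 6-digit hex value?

0xDA9CFC

s_0 = plaintext = 0x3C26AD
s_1 = Round(s_0, k_0) = 0x6ADB75
s_2 = Round(s_1, k_1) = 0xB75F79
s_3 = Round(s_2, k_2) = 0xF79698
s_4 = Round(s_3, k_3) = 0x698DB2
s_5 = Round(s_4, k_4) = 0xDB2DA9
s_6 = Round(s_5, k_5) = 0xDA9CFC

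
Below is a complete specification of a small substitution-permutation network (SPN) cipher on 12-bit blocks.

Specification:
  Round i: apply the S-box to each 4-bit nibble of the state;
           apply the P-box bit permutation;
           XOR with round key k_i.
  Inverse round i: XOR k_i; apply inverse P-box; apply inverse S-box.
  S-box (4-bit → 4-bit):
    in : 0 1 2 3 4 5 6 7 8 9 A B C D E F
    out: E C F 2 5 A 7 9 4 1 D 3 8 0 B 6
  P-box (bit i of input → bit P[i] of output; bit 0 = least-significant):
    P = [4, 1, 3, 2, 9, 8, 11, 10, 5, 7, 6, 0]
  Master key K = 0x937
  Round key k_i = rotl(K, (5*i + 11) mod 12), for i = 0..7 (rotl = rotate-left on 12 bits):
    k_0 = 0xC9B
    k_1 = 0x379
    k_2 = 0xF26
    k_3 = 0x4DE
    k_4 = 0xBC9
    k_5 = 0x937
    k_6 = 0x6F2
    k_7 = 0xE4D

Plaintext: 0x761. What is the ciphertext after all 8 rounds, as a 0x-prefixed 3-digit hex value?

s_0 = plaintext = 0x761
s_1 = Round(s_0, k_0) = 0x7B6
s_2 = Round(s_1, k_1) = 0x042
s_3 = Round(s_2, k_2) = 0x5F9
s_4 = Round(s_3, k_3) = 0xD4F
s_5 = Round(s_4, k_4) = 0x1C3
s_6 = Round(s_5, k_5) = 0xD74
s_7 = Round(s_6, k_6) = 0x0EA
s_8 = Round(s_7, k_7) = 0x990

0x990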